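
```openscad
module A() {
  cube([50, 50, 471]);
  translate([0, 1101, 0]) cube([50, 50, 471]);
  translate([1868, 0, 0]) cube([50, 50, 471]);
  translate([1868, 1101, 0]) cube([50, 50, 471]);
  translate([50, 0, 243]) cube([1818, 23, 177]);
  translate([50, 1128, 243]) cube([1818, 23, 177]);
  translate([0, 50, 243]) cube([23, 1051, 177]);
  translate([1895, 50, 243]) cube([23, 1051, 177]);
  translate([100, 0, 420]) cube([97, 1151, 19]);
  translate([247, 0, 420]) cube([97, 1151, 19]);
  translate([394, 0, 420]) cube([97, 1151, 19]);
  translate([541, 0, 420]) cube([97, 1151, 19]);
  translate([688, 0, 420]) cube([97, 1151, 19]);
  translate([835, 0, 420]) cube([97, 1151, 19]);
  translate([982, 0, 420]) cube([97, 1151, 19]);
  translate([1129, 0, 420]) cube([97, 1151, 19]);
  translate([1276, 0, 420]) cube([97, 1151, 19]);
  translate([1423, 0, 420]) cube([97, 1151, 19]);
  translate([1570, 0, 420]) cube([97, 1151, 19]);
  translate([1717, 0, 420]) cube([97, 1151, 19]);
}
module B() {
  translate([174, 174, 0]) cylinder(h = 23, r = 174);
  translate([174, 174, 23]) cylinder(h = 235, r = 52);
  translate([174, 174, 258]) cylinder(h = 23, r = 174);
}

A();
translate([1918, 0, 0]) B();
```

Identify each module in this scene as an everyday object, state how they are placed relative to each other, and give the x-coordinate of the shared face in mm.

The bed frame's +x face and the spool's −x face are both at x = 1918 mm.

A is a bed frame. B is a spool. The spool is against the bed frame's +x side, with their −y faces flush. The x-coordinate of the shared face is 1918 mm.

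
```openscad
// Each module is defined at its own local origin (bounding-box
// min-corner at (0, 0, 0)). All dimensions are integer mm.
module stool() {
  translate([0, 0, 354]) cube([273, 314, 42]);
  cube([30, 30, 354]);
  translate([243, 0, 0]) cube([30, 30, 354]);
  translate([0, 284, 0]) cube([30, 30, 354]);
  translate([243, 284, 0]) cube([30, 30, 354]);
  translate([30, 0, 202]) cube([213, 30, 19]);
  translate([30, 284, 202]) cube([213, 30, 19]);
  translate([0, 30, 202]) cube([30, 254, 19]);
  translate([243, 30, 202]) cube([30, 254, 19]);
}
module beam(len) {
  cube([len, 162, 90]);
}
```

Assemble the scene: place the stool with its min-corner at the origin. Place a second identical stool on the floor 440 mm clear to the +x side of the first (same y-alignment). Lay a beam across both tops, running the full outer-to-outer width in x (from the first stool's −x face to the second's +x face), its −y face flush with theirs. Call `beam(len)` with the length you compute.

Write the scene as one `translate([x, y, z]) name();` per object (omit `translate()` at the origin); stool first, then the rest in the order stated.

stool();
translate([713, 0, 0]) stool();
translate([0, 0, 396]) beam(986);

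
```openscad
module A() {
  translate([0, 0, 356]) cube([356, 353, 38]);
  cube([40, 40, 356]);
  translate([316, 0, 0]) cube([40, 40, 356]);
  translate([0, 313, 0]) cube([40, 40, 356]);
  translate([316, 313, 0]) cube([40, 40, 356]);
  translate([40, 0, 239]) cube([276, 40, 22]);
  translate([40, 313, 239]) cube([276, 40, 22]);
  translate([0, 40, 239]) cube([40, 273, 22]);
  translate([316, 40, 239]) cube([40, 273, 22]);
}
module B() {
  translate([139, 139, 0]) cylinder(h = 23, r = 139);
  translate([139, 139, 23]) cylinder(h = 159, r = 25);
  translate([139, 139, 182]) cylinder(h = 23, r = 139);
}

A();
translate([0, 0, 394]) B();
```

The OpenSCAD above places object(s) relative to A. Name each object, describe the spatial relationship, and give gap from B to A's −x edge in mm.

The spool's min-x is at 0; the stool's min-x is 0; gap = 0 mm.

A is a stool. B is a spool. The spool is on top of the stool. The gap from the spool to the stool's −x edge is 0 mm.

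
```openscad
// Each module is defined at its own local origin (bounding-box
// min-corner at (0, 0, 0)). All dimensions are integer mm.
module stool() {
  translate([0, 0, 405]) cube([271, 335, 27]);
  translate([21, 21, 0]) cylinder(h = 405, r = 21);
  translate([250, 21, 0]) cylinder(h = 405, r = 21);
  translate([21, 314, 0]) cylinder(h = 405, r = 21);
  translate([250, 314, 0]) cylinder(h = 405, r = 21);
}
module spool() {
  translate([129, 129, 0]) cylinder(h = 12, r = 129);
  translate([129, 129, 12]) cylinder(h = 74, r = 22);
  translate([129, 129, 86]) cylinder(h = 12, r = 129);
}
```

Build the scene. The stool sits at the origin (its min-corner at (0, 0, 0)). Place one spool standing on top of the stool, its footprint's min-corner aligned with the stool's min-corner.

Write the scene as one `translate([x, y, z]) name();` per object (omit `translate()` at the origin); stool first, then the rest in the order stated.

stool();
translate([0, 0, 432]) spool();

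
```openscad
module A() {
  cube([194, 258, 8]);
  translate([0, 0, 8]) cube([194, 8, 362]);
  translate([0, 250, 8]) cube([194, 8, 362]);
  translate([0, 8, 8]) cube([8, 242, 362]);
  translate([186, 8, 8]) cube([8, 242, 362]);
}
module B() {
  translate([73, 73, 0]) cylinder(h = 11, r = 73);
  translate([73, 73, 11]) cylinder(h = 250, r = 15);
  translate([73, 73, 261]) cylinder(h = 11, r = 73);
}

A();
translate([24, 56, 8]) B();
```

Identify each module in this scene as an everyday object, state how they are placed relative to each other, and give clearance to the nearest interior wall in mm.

Clearances: x = 16, y = 48; minimum 16 mm.

A is an open box. B is a spool. The spool sits inside the open box, centred. The clearance to the nearest interior wall is 16 mm.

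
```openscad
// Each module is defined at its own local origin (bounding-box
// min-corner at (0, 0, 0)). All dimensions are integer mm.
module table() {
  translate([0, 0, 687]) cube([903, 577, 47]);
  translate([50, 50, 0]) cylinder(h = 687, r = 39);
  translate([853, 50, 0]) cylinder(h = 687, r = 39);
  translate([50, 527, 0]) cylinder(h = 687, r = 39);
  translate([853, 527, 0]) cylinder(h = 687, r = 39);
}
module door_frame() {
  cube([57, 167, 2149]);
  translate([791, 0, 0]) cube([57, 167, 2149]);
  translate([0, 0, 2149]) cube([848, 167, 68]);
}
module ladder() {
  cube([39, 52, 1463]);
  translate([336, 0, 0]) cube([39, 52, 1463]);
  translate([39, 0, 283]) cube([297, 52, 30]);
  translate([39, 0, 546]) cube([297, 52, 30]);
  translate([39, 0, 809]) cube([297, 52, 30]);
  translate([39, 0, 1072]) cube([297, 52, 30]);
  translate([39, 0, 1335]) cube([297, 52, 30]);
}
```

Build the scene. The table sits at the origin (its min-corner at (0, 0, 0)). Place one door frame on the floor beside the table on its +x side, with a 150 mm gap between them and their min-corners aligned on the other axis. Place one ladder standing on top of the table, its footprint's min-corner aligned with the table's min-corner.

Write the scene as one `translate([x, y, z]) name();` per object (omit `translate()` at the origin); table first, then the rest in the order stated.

table();
translate([1053, 0, 0]) door_frame();
translate([0, 0, 734]) ladder();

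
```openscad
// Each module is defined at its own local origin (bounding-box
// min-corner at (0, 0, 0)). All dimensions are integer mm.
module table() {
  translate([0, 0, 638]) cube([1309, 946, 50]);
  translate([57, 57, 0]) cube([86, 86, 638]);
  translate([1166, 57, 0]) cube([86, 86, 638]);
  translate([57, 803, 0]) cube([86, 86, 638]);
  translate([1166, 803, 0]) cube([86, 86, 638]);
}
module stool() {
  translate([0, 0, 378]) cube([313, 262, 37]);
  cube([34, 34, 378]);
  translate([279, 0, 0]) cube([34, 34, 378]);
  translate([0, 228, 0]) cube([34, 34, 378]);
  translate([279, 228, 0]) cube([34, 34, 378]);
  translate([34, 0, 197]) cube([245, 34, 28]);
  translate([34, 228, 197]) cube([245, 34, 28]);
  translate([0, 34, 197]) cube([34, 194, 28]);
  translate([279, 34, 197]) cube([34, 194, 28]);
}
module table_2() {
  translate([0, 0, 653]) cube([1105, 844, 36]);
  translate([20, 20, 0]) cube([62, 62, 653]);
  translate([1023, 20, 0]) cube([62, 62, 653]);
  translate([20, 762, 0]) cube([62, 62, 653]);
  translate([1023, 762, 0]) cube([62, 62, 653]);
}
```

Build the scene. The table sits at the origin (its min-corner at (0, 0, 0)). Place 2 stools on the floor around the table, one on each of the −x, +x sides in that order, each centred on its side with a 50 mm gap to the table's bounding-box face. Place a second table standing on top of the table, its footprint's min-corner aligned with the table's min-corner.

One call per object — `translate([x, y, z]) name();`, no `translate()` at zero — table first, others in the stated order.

table();
translate([-363, 342, 0]) stool();
translate([1359, 342, 0]) stool();
translate([0, 0, 688]) table_2();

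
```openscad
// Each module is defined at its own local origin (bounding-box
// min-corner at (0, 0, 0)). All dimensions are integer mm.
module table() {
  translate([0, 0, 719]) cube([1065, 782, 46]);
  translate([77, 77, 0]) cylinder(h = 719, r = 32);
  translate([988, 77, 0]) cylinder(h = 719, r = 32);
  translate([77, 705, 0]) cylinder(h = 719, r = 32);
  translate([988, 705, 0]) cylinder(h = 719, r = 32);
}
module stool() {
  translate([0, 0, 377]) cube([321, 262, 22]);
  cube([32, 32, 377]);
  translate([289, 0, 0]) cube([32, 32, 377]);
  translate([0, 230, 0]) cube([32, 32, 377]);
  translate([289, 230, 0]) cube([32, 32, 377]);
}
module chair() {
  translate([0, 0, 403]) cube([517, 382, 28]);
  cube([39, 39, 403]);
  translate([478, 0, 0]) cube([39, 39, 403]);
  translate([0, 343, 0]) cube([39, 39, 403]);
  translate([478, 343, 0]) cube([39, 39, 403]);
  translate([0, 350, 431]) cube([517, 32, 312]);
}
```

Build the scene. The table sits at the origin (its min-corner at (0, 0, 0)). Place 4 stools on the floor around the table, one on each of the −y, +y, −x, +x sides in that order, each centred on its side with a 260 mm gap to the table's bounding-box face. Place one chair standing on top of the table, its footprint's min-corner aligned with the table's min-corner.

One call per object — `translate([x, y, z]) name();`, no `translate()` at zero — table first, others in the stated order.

table();
translate([372, -522, 0]) stool();
translate([372, 1042, 0]) stool();
translate([-581, 260, 0]) stool();
translate([1325, 260, 0]) stool();
translate([0, 0, 765]) chair();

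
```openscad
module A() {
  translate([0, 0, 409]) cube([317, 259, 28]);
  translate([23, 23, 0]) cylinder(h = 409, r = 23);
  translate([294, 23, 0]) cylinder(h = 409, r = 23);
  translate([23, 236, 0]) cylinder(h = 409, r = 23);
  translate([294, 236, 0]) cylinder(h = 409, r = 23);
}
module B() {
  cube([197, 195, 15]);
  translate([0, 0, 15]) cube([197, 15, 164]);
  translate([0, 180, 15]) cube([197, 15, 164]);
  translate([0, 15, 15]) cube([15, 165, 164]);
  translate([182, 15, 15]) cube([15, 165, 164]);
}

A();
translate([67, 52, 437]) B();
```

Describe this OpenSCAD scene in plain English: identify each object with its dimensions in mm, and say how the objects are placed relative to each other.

A is a four-legged stool. The seat is a 317×259×28 mm slab whose top surface is at z = 437 mm; four round legs, each 46 mm in diameter, run from the floor (z = 0) to the underside of the seat, each leg's axis is inset half a diameter from the nearest pair of seat edges (so the leg's bounding box is flush with the corner).

B is an open storage box with external size 197×195×179 mm and wall thickness 15 mm (the base is also 15 mm thick). The base covers the whole footprint; the four walls stand on the base, with the y-facing walls full-width and the x-facing walls fitting between their inner faces.

The open box is on top of the stool.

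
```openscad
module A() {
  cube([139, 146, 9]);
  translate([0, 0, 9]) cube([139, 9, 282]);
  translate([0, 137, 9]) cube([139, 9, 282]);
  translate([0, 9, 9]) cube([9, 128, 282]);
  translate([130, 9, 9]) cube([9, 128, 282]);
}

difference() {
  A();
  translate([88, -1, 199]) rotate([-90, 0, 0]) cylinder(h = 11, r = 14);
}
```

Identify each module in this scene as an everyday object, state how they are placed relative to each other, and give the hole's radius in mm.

The subtracted cylinder has r = 14 mm.

A is an open box. The open box has a circular hole through its front wall. The hole's radius is 14 mm.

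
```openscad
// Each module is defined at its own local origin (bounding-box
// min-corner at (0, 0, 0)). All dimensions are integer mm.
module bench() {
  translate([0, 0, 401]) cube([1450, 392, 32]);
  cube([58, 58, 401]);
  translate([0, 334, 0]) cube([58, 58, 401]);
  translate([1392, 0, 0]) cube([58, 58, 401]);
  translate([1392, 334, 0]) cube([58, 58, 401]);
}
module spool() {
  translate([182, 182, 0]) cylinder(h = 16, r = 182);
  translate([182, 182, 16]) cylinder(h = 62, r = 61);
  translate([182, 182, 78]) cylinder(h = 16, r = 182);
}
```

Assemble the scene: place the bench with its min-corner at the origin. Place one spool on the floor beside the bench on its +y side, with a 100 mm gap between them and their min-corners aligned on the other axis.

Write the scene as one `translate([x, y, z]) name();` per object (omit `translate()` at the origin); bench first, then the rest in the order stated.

bench();
translate([0, 492, 0]) spool();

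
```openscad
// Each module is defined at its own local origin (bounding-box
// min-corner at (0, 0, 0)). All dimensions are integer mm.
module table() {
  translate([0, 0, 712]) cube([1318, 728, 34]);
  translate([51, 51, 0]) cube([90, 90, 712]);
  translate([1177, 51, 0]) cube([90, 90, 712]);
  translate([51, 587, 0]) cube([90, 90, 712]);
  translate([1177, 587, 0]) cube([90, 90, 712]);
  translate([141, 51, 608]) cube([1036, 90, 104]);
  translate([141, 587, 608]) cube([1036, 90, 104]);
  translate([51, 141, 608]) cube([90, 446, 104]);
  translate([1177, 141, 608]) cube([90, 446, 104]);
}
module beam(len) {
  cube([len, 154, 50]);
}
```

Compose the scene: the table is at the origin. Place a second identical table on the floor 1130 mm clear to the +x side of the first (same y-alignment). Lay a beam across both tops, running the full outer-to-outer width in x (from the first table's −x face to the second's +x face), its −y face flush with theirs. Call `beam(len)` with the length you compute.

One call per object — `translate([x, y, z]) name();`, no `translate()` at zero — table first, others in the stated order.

table();
translate([2448, 0, 0]) table();
translate([0, 0, 746]) beam(3766);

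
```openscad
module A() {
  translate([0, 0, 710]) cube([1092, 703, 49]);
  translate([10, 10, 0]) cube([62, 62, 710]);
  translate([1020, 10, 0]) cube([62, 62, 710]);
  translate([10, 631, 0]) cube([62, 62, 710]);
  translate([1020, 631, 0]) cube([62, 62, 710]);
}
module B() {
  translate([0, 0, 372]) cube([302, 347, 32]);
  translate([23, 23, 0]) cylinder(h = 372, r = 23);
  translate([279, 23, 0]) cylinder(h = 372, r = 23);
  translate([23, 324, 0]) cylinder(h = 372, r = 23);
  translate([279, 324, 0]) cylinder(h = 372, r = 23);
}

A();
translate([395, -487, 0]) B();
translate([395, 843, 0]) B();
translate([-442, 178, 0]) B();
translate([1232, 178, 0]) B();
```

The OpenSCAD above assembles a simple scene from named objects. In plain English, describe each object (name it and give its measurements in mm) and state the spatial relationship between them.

A is a table: top 1092 mm (x) × 703 mm (y), 49 mm thick, upper face at z = 759 mm, on four 62×62 mm square legs, each inset 10 mm from the nearest pair of top edges, running from z = 0 to the bottom of the top.

B is a four-legged stool. The seat is a 302×347×32 mm slab whose top surface is at z = 404 mm; four round legs, each 46 mm in diameter, run from the floor (z = 0) to the underside of the seat, each leg's axis is inset half a diameter from the nearest pair of seat edges (so the leg's bounding box is flush with the corner).

Four stools sit around the table at the −y, +y, −x, +x sides.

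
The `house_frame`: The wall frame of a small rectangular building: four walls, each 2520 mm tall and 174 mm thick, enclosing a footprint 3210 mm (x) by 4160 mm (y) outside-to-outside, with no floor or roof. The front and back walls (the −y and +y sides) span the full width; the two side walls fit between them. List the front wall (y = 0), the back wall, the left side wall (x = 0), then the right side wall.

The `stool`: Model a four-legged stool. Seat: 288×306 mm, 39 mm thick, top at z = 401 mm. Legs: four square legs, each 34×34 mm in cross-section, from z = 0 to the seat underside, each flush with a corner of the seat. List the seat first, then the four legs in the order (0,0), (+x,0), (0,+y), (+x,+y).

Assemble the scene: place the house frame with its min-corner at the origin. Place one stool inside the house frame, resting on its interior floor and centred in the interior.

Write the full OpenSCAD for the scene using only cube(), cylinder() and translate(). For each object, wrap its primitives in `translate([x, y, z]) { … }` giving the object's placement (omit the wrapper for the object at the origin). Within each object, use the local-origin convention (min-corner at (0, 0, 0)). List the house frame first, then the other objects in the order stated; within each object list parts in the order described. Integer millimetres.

cube([3210, 174, 2520]);
translate([0, 3986, 0]) cube([3210, 174, 2520]);
translate([0, 174, 0]) cube([174, 3812, 2520]);
translate([3036, 174, 0]) cube([174, 3812, 2520]);
translate([1461, 1927, 0]) {
  translate([0, 0, 362]) cube([288, 306, 39]);
  cube([34, 34, 362]);
  translate([254, 0, 0]) cube([34, 34, 362]);
  translate([0, 272, 0]) cube([34, 34, 362]);
  translate([254, 272, 0]) cube([34, 34, 362]);
}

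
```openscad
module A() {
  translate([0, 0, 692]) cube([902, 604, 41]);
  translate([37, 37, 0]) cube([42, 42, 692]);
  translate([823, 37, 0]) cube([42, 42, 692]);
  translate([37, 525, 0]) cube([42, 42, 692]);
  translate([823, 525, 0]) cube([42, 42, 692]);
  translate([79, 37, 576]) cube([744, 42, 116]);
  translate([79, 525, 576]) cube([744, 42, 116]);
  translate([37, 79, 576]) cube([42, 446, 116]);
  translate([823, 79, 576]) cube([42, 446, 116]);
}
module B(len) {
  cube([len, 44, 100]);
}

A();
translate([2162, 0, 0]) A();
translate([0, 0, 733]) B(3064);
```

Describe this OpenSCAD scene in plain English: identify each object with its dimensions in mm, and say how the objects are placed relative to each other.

A is a rectangular dining table. The top is 902×604×41 mm with its upper surface at z = 733 mm. It stands on four 42×42 mm square legs, each inset 37 mm from the nearest pair of top edges, running from the floor to the underside of the top. Four apron rails, 42 mm thick and 116 mm tall, run between adjacent legs with their top edges flush with the underside of the top and their outer faces flush with the legs' outer faces.

B is a rectangular beam 3064 mm long (x), 44 mm deep (y), 100 mm thick (z).

The beam spans the tops of two tables placed 1260 mm apart, resting at z = 733 mm.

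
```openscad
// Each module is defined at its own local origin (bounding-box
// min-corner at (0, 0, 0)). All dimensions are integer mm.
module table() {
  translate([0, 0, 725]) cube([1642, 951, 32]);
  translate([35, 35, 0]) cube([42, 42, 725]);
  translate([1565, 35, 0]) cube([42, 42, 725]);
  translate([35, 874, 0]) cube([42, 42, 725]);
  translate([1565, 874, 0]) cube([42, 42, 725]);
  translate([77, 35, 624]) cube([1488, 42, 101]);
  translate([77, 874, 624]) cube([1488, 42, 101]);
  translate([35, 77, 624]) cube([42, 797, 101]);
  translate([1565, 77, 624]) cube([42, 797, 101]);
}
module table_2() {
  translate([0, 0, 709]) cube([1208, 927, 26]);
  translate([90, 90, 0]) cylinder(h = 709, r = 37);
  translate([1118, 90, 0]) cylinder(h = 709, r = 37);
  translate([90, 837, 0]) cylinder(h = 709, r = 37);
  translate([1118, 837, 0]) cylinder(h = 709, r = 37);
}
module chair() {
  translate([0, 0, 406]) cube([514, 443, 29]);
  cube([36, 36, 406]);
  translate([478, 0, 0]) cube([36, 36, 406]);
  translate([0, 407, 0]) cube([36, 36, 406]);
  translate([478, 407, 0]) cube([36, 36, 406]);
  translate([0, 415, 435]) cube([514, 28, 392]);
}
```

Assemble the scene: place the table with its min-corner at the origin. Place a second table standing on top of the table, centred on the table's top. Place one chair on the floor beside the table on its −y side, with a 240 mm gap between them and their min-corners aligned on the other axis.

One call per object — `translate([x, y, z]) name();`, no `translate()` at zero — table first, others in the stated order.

table();
translate([217, 12, 757]) table_2();
translate([0, -683, 0]) chair();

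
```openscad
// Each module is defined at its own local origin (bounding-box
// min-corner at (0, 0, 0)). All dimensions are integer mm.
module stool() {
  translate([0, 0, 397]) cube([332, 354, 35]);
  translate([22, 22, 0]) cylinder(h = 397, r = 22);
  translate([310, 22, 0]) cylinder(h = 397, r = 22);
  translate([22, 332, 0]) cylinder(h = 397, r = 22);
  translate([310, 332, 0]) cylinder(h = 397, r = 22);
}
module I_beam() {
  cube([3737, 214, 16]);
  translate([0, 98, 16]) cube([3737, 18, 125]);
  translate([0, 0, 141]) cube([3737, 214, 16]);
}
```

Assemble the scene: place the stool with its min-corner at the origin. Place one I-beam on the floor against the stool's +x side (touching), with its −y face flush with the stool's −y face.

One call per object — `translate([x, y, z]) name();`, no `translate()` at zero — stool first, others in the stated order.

stool();
translate([332, 0, 0]) I_beam();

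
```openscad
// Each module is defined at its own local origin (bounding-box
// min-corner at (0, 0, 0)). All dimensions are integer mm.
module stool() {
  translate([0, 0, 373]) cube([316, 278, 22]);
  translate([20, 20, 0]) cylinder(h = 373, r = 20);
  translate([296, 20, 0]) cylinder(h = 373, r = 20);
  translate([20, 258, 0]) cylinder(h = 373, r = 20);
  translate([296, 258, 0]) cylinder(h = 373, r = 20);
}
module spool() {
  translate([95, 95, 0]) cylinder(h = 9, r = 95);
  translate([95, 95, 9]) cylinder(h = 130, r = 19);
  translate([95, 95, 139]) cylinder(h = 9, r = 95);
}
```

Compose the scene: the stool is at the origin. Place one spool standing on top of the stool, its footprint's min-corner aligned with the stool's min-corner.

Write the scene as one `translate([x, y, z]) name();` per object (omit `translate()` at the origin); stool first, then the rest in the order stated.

stool();
translate([0, 0, 395]) spool();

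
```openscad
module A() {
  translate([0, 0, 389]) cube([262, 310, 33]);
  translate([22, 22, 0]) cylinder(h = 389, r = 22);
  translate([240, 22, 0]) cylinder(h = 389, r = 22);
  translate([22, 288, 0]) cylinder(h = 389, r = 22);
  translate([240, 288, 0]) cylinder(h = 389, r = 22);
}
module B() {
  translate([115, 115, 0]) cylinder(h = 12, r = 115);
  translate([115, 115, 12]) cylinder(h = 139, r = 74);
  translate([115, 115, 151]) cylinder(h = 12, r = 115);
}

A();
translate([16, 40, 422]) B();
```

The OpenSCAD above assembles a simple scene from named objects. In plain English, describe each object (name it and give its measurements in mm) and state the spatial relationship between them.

A is a simple wooden stool: a rectangular seat 262 mm (x) by 310 mm (y), 33 mm thick, top face at z = 422 mm, on four round legs, each 44 mm in diameter. The legs rest on z = 0, each leg's axis is inset half a diameter from the nearest pair of seat edges (so the leg's bounding box is flush with the corner).

B is a spool: two coaxial disc flanges of radius 115 mm and thickness 12 mm, joined by a core cylinder of radius 74 mm and height 139 mm. The lower flange rests on z = 0 and the three cylinders share a vertical axis.

The spool is on top of the stool, centred.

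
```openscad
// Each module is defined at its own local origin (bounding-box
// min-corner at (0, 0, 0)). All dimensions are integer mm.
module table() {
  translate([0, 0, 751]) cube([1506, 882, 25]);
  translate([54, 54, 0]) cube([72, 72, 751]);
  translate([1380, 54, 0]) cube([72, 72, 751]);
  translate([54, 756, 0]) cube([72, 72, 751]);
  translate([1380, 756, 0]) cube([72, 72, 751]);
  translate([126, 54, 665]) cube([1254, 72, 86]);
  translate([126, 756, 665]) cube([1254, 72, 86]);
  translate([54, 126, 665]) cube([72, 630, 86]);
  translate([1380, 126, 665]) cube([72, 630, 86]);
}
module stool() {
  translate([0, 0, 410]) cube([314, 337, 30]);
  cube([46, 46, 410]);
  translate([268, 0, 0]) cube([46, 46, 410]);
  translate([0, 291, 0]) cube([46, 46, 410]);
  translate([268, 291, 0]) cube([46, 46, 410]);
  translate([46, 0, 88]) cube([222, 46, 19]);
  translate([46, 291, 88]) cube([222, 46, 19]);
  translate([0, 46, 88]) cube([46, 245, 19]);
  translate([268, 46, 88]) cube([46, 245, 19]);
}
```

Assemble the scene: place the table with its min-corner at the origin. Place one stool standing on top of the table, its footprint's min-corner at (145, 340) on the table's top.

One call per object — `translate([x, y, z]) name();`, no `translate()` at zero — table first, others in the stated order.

table();
translate([145, 340, 776]) stool();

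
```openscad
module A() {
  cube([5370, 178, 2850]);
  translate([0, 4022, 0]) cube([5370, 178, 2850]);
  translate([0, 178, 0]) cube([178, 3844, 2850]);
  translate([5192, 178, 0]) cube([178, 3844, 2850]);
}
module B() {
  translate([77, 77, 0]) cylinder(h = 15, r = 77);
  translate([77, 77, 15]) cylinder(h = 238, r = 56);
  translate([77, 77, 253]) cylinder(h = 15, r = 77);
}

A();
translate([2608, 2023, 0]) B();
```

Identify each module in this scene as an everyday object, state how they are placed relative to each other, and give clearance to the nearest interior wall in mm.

Clearances: x = 2430, y = 1845; minimum 1845 mm.

A is a house frame. B is a spool. The spool sits inside the house frame, centred. The clearance to the nearest interior wall is 1845 mm.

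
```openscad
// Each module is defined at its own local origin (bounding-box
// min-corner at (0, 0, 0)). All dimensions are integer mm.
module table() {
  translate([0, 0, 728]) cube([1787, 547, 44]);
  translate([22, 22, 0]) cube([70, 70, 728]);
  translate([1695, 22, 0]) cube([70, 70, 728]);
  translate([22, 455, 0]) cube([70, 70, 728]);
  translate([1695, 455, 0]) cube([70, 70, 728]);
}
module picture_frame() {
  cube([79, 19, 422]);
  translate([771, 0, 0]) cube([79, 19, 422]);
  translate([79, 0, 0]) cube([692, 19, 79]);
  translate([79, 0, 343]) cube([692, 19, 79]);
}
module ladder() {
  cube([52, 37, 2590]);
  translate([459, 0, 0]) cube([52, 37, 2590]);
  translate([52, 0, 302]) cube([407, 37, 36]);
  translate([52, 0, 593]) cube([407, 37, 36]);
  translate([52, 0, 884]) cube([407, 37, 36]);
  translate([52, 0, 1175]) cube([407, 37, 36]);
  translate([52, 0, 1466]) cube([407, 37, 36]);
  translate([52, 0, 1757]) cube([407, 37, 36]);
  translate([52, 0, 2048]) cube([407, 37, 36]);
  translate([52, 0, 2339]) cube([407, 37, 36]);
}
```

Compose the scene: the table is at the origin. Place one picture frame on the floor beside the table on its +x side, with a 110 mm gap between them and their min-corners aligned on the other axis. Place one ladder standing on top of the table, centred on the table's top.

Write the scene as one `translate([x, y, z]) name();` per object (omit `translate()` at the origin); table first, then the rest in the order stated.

table();
translate([1897, 0, 0]) picture_frame();
translate([638, 255, 772]) ladder();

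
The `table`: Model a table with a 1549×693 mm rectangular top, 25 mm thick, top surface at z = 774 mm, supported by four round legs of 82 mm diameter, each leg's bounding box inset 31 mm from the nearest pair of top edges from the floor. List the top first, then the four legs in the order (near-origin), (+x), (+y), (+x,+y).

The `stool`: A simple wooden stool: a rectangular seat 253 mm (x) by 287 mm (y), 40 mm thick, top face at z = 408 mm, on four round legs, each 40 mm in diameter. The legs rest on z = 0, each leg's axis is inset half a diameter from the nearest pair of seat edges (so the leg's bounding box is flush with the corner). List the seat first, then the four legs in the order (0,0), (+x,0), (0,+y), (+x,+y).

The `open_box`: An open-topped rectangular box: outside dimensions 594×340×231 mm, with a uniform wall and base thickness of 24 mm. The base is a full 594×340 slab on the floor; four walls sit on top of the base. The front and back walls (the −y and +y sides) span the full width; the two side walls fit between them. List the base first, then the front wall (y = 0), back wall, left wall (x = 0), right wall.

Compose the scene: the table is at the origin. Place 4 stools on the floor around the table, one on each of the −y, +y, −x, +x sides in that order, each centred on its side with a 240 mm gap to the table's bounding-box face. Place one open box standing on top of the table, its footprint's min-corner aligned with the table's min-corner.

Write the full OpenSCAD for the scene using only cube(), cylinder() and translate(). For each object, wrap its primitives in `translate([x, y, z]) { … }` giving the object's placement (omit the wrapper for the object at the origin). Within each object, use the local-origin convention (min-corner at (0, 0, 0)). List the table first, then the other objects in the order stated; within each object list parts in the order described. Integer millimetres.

translate([0, 0, 749]) cube([1549, 693, 25]);
translate([72, 72, 0]) cylinder(h = 749, r = 41);
translate([1477, 72, 0]) cylinder(h = 749, r = 41);
translate([72, 621, 0]) cylinder(h = 749, r = 41);
translate([1477, 621, 0]) cylinder(h = 749, r = 41);
translate([648, -527, 0]) {
  translate([0, 0, 368]) cube([253, 287, 40]);
  translate([20, 20, 0]) cylinder(h = 368, r = 20);
  translate([233, 20, 0]) cylinder(h = 368, r = 20);
  translate([20, 267, 0]) cylinder(h = 368, r = 20);
  translate([233, 267, 0]) cylinder(h = 368, r = 20);
}
translate([648, 933, 0]) {
  translate([0, 0, 368]) cube([253, 287, 40]);
  translate([20, 20, 0]) cylinder(h = 368, r = 20);
  translate([233, 20, 0]) cylinder(h = 368, r = 20);
  translate([20, 267, 0]) cylinder(h = 368, r = 20);
  translate([233, 267, 0]) cylinder(h = 368, r = 20);
}
translate([-493, 203, 0]) {
  translate([0, 0, 368]) cube([253, 287, 40]);
  translate([20, 20, 0]) cylinder(h = 368, r = 20);
  translate([233, 20, 0]) cylinder(h = 368, r = 20);
  translate([20, 267, 0]) cylinder(h = 368, r = 20);
  translate([233, 267, 0]) cylinder(h = 368, r = 20);
}
translate([1789, 203, 0]) {
  translate([0, 0, 368]) cube([253, 287, 40]);
  translate([20, 20, 0]) cylinder(h = 368, r = 20);
  translate([233, 20, 0]) cylinder(h = 368, r = 20);
  translate([20, 267, 0]) cylinder(h = 368, r = 20);
  translate([233, 267, 0]) cylinder(h = 368, r = 20);
}
translate([0, 0, 774]) {
  cube([594, 340, 24]);
  translate([0, 0, 24]) cube([594, 24, 207]);
  translate([0, 316, 24]) cube([594, 24, 207]);
  translate([0, 24, 24]) cube([24, 292, 207]);
  translate([570, 24, 24]) cube([24, 292, 207]);
}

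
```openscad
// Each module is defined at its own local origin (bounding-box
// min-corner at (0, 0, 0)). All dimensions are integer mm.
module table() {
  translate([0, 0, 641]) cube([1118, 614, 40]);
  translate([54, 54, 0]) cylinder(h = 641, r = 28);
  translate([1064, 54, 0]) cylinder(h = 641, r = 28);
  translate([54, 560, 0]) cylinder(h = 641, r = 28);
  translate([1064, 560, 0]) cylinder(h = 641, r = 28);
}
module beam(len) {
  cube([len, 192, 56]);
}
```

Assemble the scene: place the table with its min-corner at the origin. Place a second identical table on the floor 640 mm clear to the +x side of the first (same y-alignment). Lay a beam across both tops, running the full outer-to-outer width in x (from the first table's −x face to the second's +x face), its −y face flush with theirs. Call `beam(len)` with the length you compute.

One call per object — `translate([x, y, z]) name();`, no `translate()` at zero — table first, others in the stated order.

table();
translate([1758, 0, 0]) table();
translate([0, 0, 681]) beam(2876);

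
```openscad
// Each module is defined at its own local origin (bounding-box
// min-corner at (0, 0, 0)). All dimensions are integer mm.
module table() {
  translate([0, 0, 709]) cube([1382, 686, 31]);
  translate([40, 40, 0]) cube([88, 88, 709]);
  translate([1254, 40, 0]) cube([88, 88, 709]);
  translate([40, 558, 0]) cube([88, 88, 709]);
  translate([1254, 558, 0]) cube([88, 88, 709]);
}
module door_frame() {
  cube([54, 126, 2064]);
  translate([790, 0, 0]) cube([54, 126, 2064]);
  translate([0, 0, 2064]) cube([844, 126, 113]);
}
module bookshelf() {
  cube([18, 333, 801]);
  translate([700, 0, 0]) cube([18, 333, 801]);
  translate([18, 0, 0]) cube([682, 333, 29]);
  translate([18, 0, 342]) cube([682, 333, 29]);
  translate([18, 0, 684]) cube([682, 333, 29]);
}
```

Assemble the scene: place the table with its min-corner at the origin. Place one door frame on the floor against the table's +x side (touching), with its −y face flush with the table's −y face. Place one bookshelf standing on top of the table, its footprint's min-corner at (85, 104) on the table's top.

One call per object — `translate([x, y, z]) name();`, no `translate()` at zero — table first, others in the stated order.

table();
translate([1382, 0, 0]) door_frame();
translate([85, 104, 740]) bookshelf();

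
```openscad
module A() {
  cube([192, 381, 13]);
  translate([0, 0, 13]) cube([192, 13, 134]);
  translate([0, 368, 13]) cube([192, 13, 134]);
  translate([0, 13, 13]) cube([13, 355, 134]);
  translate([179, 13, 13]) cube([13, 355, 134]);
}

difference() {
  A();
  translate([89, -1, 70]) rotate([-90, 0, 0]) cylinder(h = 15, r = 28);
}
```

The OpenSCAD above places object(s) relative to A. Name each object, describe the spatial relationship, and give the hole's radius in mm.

The subtracted cylinder has r = 28 mm.

A is an open box. The open box has a circular hole through its front wall. The hole's radius is 28 mm.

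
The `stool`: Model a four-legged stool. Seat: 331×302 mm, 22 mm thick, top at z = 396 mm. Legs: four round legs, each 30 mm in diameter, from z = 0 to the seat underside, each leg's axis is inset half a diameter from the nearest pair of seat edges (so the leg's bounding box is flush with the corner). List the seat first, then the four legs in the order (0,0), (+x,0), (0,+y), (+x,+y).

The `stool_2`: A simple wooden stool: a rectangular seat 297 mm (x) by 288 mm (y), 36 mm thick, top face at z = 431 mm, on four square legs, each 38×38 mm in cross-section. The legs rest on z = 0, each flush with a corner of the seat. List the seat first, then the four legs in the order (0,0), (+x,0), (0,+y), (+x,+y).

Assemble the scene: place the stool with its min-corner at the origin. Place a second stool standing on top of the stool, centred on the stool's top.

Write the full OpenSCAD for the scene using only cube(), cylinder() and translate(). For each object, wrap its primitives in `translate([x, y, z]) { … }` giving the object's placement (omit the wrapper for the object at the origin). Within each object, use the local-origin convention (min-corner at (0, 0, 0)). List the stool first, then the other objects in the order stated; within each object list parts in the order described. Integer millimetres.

translate([0, 0, 374]) cube([331, 302, 22]);
translate([15, 15, 0]) cylinder(h = 374, r = 15);
translate([316, 15, 0]) cylinder(h = 374, r = 15);
translate([15, 287, 0]) cylinder(h = 374, r = 15);
translate([316, 287, 0]) cylinder(h = 374, r = 15);
translate([17, 7, 396]) {
  translate([0, 0, 395]) cube([297, 288, 36]);
  cube([38, 38, 395]);
  translate([259, 0, 0]) cube([38, 38, 395]);
  translate([0, 250, 0]) cube([38, 38, 395]);
  translate([259, 250, 0]) cube([38, 38, 395]);
}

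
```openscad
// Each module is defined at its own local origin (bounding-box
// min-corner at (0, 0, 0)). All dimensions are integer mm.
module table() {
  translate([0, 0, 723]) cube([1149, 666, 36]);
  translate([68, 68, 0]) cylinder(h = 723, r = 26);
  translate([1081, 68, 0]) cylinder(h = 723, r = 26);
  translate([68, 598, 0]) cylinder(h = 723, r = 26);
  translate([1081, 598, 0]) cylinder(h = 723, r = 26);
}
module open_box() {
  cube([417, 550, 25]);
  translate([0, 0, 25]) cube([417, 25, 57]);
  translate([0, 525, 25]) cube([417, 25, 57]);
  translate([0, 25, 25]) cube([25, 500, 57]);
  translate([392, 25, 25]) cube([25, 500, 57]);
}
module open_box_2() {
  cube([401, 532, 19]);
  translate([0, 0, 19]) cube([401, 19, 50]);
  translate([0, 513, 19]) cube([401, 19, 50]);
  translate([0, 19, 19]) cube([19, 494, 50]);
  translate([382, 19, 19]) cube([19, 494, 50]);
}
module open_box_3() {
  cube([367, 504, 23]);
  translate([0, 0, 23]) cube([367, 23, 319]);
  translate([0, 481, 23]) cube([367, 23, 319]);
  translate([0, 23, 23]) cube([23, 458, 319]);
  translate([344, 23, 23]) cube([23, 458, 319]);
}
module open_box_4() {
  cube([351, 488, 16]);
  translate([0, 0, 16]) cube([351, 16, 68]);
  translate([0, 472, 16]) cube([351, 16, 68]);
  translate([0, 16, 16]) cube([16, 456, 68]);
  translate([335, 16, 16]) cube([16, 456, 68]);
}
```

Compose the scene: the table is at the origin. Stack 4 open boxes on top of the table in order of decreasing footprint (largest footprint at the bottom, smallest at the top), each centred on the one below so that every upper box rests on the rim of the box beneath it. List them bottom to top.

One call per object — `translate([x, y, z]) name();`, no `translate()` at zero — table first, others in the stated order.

table();
translate([366, 58, 759]) open_box();
translate([374, 67, 841]) open_box_2();
translate([391, 81, 910]) open_box_3();
translate([399, 89, 1252]) open_box_4();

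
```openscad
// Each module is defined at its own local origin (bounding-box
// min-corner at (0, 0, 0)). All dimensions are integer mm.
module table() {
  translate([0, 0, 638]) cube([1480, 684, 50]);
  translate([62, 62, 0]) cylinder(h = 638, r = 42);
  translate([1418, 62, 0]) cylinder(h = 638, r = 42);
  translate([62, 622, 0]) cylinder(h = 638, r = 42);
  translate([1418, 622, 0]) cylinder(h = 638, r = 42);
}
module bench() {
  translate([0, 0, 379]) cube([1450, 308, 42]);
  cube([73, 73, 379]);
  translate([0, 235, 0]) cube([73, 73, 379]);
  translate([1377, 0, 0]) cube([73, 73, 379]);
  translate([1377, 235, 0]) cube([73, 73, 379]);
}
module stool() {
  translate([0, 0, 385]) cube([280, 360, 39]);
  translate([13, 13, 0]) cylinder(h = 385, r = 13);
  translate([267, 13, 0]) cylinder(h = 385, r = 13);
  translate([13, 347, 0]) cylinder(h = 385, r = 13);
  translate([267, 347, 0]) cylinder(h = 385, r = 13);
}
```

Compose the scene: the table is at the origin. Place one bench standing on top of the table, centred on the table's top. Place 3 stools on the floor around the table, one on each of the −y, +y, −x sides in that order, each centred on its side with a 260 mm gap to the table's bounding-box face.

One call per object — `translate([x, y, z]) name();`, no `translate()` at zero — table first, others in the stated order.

table();
translate([15, 188, 688]) bench();
translate([600, -620, 0]) stool();
translate([600, 944, 0]) stool();
translate([-540, 162, 0]) stool();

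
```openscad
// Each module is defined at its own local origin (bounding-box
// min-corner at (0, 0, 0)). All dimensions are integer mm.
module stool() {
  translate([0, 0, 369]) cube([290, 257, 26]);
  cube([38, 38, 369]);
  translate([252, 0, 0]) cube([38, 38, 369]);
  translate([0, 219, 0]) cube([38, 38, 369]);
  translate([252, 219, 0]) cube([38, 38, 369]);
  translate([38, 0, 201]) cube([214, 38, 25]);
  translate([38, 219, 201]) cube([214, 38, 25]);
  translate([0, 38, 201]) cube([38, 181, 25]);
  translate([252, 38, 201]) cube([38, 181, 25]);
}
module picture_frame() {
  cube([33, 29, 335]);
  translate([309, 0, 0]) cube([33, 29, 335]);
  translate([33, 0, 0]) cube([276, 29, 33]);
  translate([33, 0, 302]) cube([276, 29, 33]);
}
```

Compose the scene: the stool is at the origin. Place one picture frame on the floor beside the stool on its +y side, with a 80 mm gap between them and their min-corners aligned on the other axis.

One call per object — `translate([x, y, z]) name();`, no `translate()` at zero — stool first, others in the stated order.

stool();
translate([0, 337, 0]) picture_frame();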